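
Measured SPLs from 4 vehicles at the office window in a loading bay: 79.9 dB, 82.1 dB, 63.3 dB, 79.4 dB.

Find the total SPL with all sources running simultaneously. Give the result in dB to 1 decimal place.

85.4 dB

Converting to relative power and adding: 10^(79.9/10) + 10^(82.1/10) + 10^(63.3/10) + 10^(79.4/10) = 3.491e+08.
Combined level = 10 log₁₀(3.491e+08) = 85.4 dB.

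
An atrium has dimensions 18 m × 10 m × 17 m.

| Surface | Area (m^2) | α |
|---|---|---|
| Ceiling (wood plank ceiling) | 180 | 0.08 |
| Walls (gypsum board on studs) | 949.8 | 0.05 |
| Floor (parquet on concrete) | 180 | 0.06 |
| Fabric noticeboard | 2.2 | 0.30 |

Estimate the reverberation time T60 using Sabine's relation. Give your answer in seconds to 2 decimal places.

6.72 s

A = Σ Sᵢαᵢ = 180×0.08 + 949.8×0.05 + 180×0.06 + 2.2×0.30 = 73.350 sabins.
Room volume: 3060 m³.
RT60 = 0.161 · V / A = 0.161 × 3060 / 73.350 = 6.72 s.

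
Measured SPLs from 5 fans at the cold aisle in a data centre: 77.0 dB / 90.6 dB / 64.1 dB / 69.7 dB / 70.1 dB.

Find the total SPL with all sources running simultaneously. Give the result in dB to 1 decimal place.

Converting to relative power and adding: 10^(77.0/10) + 10^(90.6/10) + 10^(64.1/10) + 10^(69.7/10) + 10^(70.1/10) = 1.22e+09.
L_total = 10·log₁₀(1.22e+09) = 90.9 dB.

90.9 dB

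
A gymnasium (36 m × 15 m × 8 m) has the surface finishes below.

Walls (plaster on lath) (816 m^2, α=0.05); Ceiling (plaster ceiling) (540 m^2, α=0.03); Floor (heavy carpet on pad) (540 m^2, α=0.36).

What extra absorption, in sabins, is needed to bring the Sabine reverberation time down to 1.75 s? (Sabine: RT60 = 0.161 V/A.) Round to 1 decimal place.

146.0 sabins

Summing Sᵢαᵢ: 40.800 + 16.200 + 194.400 → A₁ = 251.400 sabins.
For T = 1.75 s, need A₂ = 0.161·V/T = 0.161·4320/1.75 = 397.440 sabins.
ΔA = A₂ − A₁ = 397.440 − 251.400 = 146.0 sabins.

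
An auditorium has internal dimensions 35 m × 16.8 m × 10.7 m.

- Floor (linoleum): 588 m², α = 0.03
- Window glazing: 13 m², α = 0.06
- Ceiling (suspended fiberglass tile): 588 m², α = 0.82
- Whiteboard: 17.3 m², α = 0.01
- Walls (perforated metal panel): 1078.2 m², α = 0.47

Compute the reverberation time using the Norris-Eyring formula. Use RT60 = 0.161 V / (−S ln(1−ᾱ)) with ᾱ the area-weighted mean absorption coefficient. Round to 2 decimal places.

0.76 s

S = Σ Sᵢ = 2284.5 m².
Σ(Sᵢαᵢ) = 588·0.03 + 13·0.06 + 588·0.82 + 17.3·0.01 + 1078.2·0.47 = 1007.507.
ᾱ = 1007.507 / 2284.5 = 0.4410.
−S·ln(1−ᾱ) = −2284.5 × ln(1 − 0.4410) = 1328.678.
V = 35 × 16.8 × 10.7 = 6291.6 m³.
RT60 = 0.161 × 6291.6 / 1328.678 = 0.76 s.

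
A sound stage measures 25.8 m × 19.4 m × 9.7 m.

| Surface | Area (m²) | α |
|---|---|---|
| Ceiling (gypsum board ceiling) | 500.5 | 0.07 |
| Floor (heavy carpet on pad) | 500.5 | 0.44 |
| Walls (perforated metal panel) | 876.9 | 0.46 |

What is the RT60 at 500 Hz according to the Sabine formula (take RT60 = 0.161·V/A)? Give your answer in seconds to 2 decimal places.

Total absorption A = 500.5*0.07 + 500.5*0.44 + 876.9*0.46
  = 35.035 + 220.220 + 403.374 = 658.629 m² sabins.
V = 25.8·19.4·9.7 = 4855.044 m³.
Sabine: RT60 = 0.161 × 4855.044 / 658.629 = 1.19 s.

1.19 s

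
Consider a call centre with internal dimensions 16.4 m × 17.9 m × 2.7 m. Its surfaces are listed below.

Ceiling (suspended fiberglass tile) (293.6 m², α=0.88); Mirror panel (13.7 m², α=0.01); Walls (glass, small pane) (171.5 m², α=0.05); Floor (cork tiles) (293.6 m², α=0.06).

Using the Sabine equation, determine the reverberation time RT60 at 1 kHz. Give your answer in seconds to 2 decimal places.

0.45 s

Total absorption A = 293.6×0.88 + 13.7×0.01 + 171.5×0.05 + 293.6×0.06
  = 258.368 + 0.137 + 8.575 + 17.616 = 284.696 m² sabins.
Volume V = 16.4 × 17.9 × 2.7 = 792.612 m³.
T = 0.161 V/A = 0.161·792.612/284.696 = 0.45 s.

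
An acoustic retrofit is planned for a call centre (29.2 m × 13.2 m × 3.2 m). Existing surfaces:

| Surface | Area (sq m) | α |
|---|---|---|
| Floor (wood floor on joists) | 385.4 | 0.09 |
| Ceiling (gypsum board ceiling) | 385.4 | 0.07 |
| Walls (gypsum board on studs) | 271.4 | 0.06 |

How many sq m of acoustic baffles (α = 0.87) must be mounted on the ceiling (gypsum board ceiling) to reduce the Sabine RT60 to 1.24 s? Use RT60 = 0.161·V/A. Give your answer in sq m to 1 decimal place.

102.7

A₁ = Σ Sᵢαᵢ = 385.4·0.09 + 385.4·0.07 + 271.4·0.06 = 77.948 sabins.
Required A₂ = 0.161·1233.408/1.24 = 160.144 sabins.
Absorption to add: 160.144 − 77.948 = 82.196 sabins.
Net gain per sq m: Δα = 0.87 − 0.07 = 0.80.
Area = ΔA/Δα = 82.196/0.80 = 102.7 sq m.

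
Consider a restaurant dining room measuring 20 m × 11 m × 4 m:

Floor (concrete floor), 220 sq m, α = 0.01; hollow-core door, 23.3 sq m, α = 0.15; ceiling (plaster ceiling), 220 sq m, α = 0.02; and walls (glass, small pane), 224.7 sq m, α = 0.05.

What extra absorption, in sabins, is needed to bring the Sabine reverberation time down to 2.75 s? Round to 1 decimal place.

30.2 sabins

Equivalent absorption area: A₁ = 220·0.01 + 23.3·0.15 + 220·0.02 + 224.7·0.05 = 21.330 sq m.
V = 880 m³. Required absorption A₂ = 0.161 × 880 / 2.75 = 51.520 sabins.
ΔA = A₂ − A₁ = 51.520 − 21.330 = 30.2 sabins.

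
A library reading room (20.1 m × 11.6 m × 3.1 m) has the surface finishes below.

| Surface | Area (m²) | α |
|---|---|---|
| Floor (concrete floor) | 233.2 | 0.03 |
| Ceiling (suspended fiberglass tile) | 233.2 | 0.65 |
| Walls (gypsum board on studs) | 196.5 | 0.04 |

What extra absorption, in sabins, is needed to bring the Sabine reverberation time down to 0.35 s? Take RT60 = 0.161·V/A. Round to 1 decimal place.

166.1 sabins

A₁ = Σ Sᵢαᵢ = 233.2·0.03 + 233.2·0.65 + 196.5·0.04 = 166.436 sabins.
Target A₂ = 0.161·722.796/0.35 = 332.486 sabins (V = 722.796 m³).
Additional absorption ΔA = 332.486 − 166.436 = 166.1 sabins.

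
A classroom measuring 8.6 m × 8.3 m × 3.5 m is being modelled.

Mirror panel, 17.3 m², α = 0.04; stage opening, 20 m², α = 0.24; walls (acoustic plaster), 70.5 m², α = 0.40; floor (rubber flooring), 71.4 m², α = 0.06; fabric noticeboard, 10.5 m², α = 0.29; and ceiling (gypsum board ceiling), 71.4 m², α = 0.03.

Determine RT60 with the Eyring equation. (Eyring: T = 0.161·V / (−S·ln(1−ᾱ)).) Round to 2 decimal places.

0.85 s

Total surface area S = 17.3 + 20 + 70.5 + 71.4 + 10.5 + 71.4 = 261.1 m².
Σ(Sᵢαᵢ) = 17.3·0.04 + 20·0.24 + 70.5·0.40 + 71.4·0.06 + 10.5·0.29 + 71.4·0.03 = 43.163.
Mean coefficient ᾱ = A/S = 0.1653.
−S·ln(1−ᾱ) = −261.1 × ln(1 − 0.1653) = 47.176.
V = 8.6 × 8.3 × 3.5 = 249.83 m³.
RT60 = 0.161 × 249.83 / 47.176 = 0.85 s.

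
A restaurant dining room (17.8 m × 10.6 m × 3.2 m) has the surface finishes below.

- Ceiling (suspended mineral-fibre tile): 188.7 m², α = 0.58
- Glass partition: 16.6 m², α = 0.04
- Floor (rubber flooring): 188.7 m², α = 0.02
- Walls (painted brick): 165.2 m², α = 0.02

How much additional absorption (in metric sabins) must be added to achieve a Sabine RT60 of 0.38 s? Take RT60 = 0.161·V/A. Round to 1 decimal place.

Equivalent absorption area: A₁ = 188.7·0.58 + 16.6·0.04 + 188.7·0.02 + 165.2·0.02 = 117.188 m².
For T = 0.38 s, need A₂ = 0.161·V/T = 0.161·603.776/0.38 = 255.810 sabins.
ΔA = A₂ − A₁ = 255.810 − 117.188 = 138.6 sabins.

138.6 sabins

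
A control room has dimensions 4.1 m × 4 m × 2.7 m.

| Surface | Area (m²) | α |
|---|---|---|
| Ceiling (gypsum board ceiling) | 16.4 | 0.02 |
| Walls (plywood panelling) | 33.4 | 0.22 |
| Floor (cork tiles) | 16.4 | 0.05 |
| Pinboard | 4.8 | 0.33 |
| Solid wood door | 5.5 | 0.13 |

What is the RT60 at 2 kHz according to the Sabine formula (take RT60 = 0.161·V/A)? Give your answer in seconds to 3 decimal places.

Total absorption A = 16.4*0.02 + 33.4*0.22 + 16.4*0.05 + 4.8*0.33 + 5.5*0.13
  = 0.328 + 7.348 + 0.820 + 1.584 + 0.715 = 10.795 m² sabins.
Volume V = 4.1 × 4 × 2.7 = 44.28 m³.
T = 0.161 V/A = 0.161·44.28/10.795 = 0.660 s.

0.660 seconds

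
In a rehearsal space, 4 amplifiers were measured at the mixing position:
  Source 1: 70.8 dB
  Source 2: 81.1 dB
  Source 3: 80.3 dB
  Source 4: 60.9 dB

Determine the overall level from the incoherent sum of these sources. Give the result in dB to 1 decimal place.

84.0 dB

Sum in the linear (power) domain: Σ 10^(Lᵢ/10) = 10^(70.8/10) + 10^(81.1/10) + 10^(80.3/10) + 10^(60.9/10) = 2.492e+08.
Back to dB: 10·log₁₀ Σ = 84.0 dB.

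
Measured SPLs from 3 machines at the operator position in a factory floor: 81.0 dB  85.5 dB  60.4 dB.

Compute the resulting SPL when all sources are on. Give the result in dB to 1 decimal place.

Sum in the linear (power) domain: Σ 10^(Lᵢ/10) = 10^(81.0/10) + 10^(85.5/10) + 10^(60.4/10) = 4.818e+08.
Back to dB: 10·log₁₀ Σ = 86.8 dB.

86.8 dB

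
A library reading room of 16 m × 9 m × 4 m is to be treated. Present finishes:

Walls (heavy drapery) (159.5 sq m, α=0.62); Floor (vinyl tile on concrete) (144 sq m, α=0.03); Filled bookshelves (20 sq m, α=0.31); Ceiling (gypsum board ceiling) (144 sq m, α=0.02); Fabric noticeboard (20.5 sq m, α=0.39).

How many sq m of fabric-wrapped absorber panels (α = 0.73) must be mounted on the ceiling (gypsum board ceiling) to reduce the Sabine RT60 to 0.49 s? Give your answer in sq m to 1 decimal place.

97.1

Summing Sᵢαᵢ: 98.890 + 4.320 + 6.200 + 2.880 + 7.995 → A₁ = 120.285 sabins.
Required A₂ = 0.161·576/0.49 = 189.257 sabins.
ΔA needed = 189.257 − 120.285 = 68.972 sabins.
Each sq m of panel replacing the ceiling (gypsum board ceiling) adds (0.73 − 0.02) = 0.71 sabins.
Area = ΔA/Δα = 68.972/0.71 = 97.1 sq m.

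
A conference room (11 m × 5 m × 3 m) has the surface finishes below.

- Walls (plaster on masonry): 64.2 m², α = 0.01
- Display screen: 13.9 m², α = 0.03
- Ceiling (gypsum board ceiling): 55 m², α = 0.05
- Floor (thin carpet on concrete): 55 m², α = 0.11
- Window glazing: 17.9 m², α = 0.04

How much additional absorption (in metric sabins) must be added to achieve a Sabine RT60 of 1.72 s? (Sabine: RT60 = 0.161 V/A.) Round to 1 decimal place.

4.9 sabins

Equivalent absorption area: A₁ = 64.2·0.01 + 13.9·0.03 + 55·0.05 + 55·0.11 + 17.9·0.04 = 10.575 m².
Target A₂ = 0.161·165/1.72 = 15.445 sabins (V = 165 m³).
ΔA = A₂ − A₁ = 15.445 − 10.575 = 4.9 sabins.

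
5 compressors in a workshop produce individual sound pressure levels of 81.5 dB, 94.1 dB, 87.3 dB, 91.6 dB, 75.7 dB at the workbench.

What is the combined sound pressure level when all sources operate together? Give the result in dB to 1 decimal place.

Sum in the linear (power) domain: Σ 10^(Lᵢ/10) = 10^(81.5/10) + 10^(94.1/10) + 10^(87.3/10) + 10^(91.6/10) + 10^(75.7/10) = 4.731e+09.
Combined level = 10 log₁₀(4.731e+09) = 96.7 dB.

96.7 dB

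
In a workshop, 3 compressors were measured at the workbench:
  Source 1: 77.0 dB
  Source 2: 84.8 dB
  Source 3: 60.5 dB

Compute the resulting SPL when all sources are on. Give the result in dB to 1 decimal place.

Converting to relative power and adding: 10^(77.0/10) + 10^(84.8/10) + 10^(60.5/10) = 3.532e+08.
Back to dB: 10·log₁₀ Σ = 85.5 dB.

85.5 dB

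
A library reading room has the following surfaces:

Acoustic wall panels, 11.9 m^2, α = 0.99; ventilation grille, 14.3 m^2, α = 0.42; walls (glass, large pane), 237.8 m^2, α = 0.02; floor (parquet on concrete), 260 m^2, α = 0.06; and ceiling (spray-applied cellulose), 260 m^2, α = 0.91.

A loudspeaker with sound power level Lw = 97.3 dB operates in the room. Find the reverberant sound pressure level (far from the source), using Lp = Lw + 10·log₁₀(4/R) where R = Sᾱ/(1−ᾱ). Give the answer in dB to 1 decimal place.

77.1 dB

A = 274.743 sabins; S = 784.0 m^2.
ᾱ = 274.743/784.0 = 0.3504; R = Sᾱ/(1−ᾱ) = 274.743/(1−0.3504) = 422.942 m^2.
Lp = Lw + 10 log₁₀(4/R) = 97.3 -20.24 = 77.1 dB.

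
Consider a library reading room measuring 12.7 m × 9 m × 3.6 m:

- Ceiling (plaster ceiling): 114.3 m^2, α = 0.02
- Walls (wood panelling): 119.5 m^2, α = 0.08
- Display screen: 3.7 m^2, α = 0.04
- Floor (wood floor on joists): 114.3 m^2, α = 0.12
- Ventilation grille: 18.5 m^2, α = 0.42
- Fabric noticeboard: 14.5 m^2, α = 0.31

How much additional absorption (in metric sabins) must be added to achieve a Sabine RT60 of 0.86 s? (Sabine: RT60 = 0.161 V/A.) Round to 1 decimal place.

A₁ = Σ Sᵢαᵢ = 114.3·0.02 + 119.5·0.08 + 3.7·0.04 + 114.3·0.12 + 18.5·0.42 + 14.5·0.31 = 37.975 sabins.
Target A₂ = 0.161·411.48/0.86 = 77.033 sabins (V = 411.48 m³).
ΔA = A₂ − A₁ = 77.033 − 37.975 = 39.1 sabins.

39.1 sabins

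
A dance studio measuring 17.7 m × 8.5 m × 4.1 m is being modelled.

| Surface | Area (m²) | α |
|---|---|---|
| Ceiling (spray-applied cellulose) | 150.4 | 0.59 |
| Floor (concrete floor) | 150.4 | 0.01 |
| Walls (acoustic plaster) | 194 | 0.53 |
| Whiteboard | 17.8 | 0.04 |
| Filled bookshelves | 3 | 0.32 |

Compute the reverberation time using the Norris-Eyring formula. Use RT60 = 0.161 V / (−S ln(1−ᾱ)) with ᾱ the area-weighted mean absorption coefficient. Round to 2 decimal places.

S = Σ Sᵢ = 515.6 m².
Σ(Sᵢαᵢ) = 150.4×0.59 + 150.4×0.01 + 194×0.53 + 17.8×0.04 + 3×0.32 = 194.732.
Mean coefficient ᾱ = A/S = 0.3777.
−S·ln(1−ᾱ) = −515.6 × ln(1 − 0.3777) = 244.566.
V = 17.7 × 8.5 × 4.1 = 616.845 m³.
T = 0.161·V/[−S·ln(1−ᾱ)] = 0.161·616.845/244.566 = 0.41 s.

0.41 s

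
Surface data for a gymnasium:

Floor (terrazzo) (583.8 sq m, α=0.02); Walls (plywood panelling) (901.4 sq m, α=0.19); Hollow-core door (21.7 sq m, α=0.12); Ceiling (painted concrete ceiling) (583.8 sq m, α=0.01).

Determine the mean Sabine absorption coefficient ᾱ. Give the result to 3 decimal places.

0.092

Total surface area S = 2090.7 sq m.
Weighted sum Σ Sα = 191.384.
ᾱ = 191.384 / 2090.7 = 0.092.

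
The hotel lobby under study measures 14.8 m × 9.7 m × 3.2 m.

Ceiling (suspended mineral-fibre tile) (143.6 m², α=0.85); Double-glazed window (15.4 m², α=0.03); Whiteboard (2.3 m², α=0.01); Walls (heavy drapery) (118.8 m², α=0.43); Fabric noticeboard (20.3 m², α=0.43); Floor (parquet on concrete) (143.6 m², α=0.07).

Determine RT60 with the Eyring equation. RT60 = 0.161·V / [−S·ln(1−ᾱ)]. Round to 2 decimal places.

0.29 sec

S = Σ Sᵢ = 444.0 m².
Absorption A = 143.6·0.85 + 15.4·0.03 + 2.3·0.01 + 118.8·0.43 + 20.3·0.43 + 143.6·0.07 = 192.410 sabins.
ᾱ = 192.410 / 444.0 = 0.4334.
Eyring denominator: −S ln(1−ᾱ) = 252.237.
V = 14.8 × 9.7 × 3.2 = 459.392 m³.
T = 0.161·V/[−S·ln(1−ᾱ)] = 0.161·459.392/252.237 = 0.29 s.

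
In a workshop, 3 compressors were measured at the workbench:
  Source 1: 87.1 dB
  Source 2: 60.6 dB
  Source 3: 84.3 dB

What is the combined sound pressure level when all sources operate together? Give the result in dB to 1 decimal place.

88.9 dB

Converting to relative power and adding: 10^(87.1/10) + 10^(60.6/10) + 10^(84.3/10) = 7.832e+08.
Combined level = 10 log₁₀(7.832e+08) = 88.9 dB.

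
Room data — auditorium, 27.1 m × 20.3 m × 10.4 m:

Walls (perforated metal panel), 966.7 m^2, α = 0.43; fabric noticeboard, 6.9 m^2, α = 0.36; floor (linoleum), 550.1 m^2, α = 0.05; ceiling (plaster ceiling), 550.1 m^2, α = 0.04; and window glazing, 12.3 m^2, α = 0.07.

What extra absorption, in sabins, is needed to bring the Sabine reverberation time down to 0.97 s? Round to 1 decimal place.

481.1 sabins

Equivalent absorption area: A₁ = 966.7×0.43 + 6.9×0.36 + 550.1×0.05 + 550.1×0.04 + 12.3×0.07 = 468.535 m^2.
Target A₂ = 0.161·5721.352/0.97 = 949.626 sabins (V = 5721.352 m³).
Additional absorption ΔA = 949.626 − 468.535 = 481.1 sabins.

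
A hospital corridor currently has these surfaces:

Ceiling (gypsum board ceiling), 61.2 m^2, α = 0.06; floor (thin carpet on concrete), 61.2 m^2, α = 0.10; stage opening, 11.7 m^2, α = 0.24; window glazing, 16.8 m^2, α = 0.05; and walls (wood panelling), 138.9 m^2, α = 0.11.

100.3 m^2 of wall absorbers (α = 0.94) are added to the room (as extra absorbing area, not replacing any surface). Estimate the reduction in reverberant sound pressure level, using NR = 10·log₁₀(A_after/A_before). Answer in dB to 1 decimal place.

6.3 dB

Summing Sᵢαᵢ: 3.672 + 6.120 + 2.808 + 0.840 + 15.279 → A_before = 28.719 sabins.
Treatment contributes 100.3·0.94 = 94.282 sabins.
A_after = 28.719 + 94.282 = 123.001 sabins.
Reduction = 10 log₁₀(A_after/A_before) = 10 log₁₀(4.2829) = 6.3 dB.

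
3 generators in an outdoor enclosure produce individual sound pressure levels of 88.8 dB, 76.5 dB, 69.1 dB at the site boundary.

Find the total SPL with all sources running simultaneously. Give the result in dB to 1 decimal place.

89.1 dB

Σ 10^(Lᵢ/10) = 8.114e+08.
Back to dB: 10·log₁₀ Σ = 89.1 dB.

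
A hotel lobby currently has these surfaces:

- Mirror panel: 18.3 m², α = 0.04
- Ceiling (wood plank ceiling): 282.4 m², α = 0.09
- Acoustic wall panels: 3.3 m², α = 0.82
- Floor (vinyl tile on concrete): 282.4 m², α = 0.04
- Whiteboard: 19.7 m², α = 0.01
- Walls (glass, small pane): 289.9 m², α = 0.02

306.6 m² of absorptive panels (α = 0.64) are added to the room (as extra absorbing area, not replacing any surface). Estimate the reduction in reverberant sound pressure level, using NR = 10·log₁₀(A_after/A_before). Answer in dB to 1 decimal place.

7.2 dB

Total absorption A_before = 18.3·0.04 + 282.4·0.09 + 3.3·0.82 + 282.4·0.04 + 19.7·0.01 + 289.9·0.02
  = 0.732 + 25.416 + 2.706 + 11.296 + 0.197 + 5.798 = 46.145 m² sabins.
Treatment contributes 306.6·0.64 = 196.224 sabins.
A_after = 46.145 + 196.224 = 242.369 sabins.
NR = 10·log₁₀(242.369/46.145) = 7.2 dB.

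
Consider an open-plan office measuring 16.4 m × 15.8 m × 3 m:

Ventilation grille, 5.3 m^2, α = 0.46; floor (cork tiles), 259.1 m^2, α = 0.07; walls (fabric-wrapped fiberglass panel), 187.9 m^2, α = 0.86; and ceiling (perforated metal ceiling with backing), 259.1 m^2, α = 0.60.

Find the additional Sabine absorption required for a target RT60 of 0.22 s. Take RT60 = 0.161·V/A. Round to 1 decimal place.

231.3 sabins

A₁ = Σ Sᵢαᵢ = 5.3×0.46 + 259.1×0.07 + 187.9×0.86 + 259.1×0.60 = 337.629 sabins.
Target A₂ = 0.161·777.36/0.22 = 568.886 sabins (V = 777.36 m³).
ΔA = A₂ − A₁ = 568.886 − 337.629 = 231.3 sabins.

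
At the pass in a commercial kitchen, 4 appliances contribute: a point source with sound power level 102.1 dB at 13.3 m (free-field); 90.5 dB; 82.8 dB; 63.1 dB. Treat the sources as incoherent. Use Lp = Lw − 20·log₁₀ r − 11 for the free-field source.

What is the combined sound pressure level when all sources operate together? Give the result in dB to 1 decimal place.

Source at 13.3 m: Lp = 102.1 − 20·log₁₀(13.3) − 11 = 68.6 dB.
Sum in the linear (power) domain: Σ 10^(Lᵢ/10) = 10^(68.6/10) + 10^(90.5/10) + 10^(82.8/10) + 10^(63.1/10) = 1.322e+09.
L_total = 10·log₁₀(1.322e+09) = 91.2 dB.

91.2 dB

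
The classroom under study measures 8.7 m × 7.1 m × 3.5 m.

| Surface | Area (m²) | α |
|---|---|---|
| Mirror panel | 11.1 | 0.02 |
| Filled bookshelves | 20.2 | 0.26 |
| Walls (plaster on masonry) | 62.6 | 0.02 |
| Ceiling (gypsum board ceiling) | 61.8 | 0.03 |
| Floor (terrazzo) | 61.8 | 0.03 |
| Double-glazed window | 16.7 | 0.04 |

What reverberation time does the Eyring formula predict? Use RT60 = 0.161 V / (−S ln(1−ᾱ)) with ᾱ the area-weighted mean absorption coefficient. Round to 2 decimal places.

S = Σ Sᵢ = 234.2 m².
Σ(Sᵢαᵢ) = 11.1·0.02 + 20.2·0.26 + 62.6·0.02 + 61.8·0.03 + 61.8·0.03 + 16.7·0.04 = 11.102.
Mean coefficient ᾱ = A/S = 0.0474.
Eyring denominator: −S ln(1−ᾱ) = 11.373.
V = 8.7 × 7.1 × 3.5 = 216.195 m³.
RT60 = 0.161 × 216.195 / 11.373 = 3.06 s.

3.06 s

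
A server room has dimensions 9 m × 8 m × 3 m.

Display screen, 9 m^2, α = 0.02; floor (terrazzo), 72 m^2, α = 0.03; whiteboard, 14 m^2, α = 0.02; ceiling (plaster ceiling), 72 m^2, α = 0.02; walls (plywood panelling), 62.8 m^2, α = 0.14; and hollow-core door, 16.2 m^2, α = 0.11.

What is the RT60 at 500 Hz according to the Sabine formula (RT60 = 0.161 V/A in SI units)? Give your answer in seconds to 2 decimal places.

Total absorption A = 9·0.02 + 72·0.03 + 14·0.02 + 72·0.02 + 62.8·0.14 + 16.2·0.11
  = 0.180 + 2.160 + 0.280 + 1.440 + 8.792 + 1.782 = 14.634 m^2 sabins.
V = 9·8·3 = 216 m³.
RT60 = 0.161 · V / A = 0.161 × 216 / 14.634 = 2.38 s.

2.38 s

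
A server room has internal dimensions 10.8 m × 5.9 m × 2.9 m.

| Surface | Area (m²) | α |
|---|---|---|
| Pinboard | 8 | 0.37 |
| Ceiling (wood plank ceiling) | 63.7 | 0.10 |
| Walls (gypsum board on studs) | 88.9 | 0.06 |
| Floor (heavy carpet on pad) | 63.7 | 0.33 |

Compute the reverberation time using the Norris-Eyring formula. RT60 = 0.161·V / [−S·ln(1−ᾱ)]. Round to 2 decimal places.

S = Σ Sᵢ = 224.3 m².
Σ(Sᵢαᵢ) = 8·0.37 + 63.7·0.10 + 88.9·0.06 + 63.7·0.33 = 35.685.
Mean coefficient ᾱ = A/S = 0.1591.
−S·ln(1−ᾱ) = −224.3 × ln(1 − 0.1591) = 38.867.
V = 10.8 × 5.9 × 2.9 = 184.788 m³.
T = 0.161·V/[−S·ln(1−ᾱ)] = 0.161·184.788/38.867 = 0.77 s.

0.77 s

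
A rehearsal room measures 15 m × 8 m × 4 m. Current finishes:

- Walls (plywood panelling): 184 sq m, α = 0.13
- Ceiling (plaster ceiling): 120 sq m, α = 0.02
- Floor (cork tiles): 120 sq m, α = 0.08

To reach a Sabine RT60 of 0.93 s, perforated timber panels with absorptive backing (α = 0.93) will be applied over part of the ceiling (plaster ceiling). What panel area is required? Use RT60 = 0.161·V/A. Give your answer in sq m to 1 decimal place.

Total absorption A₁ = 184×0.13 + 120×0.02 + 120×0.08
  = 23.920 + 2.400 + 9.600 = 35.920 sq m sabins.
V = 480 m³. Target absorption A₂ = 0.161 × 480 / 0.93 = 83.097 sabins.
Absorption to add: 83.097 − 35.920 = 47.177 sabins.
Each sq m of panel replacing the ceiling (plaster ceiling) adds (0.93 − 0.02) = 0.91 sabins.
Panel area = 47.177 / 0.91 = 51.8 sq m.

51.8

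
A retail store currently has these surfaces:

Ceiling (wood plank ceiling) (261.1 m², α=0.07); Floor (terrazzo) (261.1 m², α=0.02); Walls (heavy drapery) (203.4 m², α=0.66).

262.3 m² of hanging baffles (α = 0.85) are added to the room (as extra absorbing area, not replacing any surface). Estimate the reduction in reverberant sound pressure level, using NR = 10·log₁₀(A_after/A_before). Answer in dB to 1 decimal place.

3.8 dB

Equivalent absorption area: A_before = 261.1×0.07 + 261.1×0.02 + 203.4×0.66 = 157.743 m².
Added absorption = 262.3 × 0.85 = 222.955 sabins.
A_after = 157.743 + 222.955 = 380.698 sabins.
Reduction = 10 log₁₀(A_after/A_before) = 10 log₁₀(2.4134) = 3.8 dB.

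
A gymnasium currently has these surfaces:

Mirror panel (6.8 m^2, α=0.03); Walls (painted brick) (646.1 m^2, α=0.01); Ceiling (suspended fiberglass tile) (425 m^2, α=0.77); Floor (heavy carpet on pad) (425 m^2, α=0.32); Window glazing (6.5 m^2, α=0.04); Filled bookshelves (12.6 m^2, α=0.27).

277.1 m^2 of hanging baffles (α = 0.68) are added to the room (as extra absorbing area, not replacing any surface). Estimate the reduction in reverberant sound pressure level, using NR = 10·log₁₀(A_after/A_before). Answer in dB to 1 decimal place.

Total absorption A_before = 6.8×0.03 + 646.1×0.01 + 425×0.77 + 425×0.32 + 6.5×0.04 + 12.6×0.27
  = 0.204 + 6.461 + 327.250 + 136.000 + 0.260 + 3.402 = 473.577 m^2 sabins.
Added absorption = 277.1 × 0.68 = 188.428 sabins.
A_after = 473.577 + 188.428 = 662.005 sabins.
Reduction = 10 log₁₀(A_after/A_before) = 10 log₁₀(1.3979) = 1.5 dB.

1.5 dB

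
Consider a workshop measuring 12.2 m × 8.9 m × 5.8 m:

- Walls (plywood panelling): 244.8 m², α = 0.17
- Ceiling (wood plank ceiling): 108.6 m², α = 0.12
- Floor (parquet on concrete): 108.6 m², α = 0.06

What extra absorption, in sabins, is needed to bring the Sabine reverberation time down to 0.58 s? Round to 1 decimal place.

113.6 sabins

Equivalent absorption area: A₁ = 244.8×0.17 + 108.6×0.12 + 108.6×0.06 = 61.164 m².
For T = 0.58 s, need A₂ = 0.161·V/T = 0.161·629.764/0.58 = 174.814 sabins.
Additional absorption ΔA = 174.814 − 61.164 = 113.6 sabins.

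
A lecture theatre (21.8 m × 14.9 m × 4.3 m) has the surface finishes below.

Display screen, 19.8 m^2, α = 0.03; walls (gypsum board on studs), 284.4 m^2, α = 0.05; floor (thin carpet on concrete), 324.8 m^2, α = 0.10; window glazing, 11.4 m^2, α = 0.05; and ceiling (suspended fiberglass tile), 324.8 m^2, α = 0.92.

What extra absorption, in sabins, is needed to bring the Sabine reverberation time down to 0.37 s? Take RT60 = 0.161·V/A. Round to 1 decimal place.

A₁ = Σ Sᵢαᵢ = 19.8*0.03 + 284.4*0.05 + 324.8*0.10 + 11.4*0.05 + 324.8*0.92 = 346.680 sabins.
For T = 0.37 s, need A₂ = 0.161·V/T = 0.161·1396.726/0.37 = 607.765 sabins.
Additional absorption ΔA = 607.765 − 346.680 = 261.1 sabins.

261.1 sabins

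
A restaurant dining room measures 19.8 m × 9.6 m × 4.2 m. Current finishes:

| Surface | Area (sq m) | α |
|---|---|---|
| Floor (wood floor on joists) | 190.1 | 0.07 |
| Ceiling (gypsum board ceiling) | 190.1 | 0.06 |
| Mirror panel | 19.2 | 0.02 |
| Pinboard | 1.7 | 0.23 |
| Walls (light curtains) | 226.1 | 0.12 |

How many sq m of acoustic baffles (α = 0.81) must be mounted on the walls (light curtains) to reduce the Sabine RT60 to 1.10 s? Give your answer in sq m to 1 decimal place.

93.1

A₁ = Σ Sᵢαᵢ = 190.1·0.07 + 190.1·0.06 + 19.2·0.02 + 1.7·0.23 + 226.1·0.12 = 52.620 sabins.
Required A₂ = 0.161·798.336/1.10 = 116.847 sabins.
ΔA needed = 116.847 − 52.620 = 64.227 sabins.
Net gain per sq m: Δα = 0.81 − 0.12 = 0.69.
Area = ΔA/Δα = 64.227/0.69 = 93.1 sq m.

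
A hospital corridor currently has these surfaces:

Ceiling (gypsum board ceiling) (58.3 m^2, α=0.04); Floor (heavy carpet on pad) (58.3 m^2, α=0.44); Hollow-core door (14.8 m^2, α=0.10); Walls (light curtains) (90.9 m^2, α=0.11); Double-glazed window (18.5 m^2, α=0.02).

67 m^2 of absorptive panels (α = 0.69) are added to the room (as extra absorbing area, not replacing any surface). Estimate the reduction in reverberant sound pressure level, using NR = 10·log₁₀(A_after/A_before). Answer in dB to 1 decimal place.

Equivalent absorption area: A_before = 58.3·0.04 + 58.3·0.44 + 14.8·0.10 + 90.9·0.11 + 18.5·0.02 = 39.833 m^2.
Added absorption = 67 × 0.69 = 46.230 sabins.
A_after = 39.833 + 46.230 = 86.063 sabins.
NR = 10·log₁₀(86.063/39.833) = 3.3 dB.

3.3 dB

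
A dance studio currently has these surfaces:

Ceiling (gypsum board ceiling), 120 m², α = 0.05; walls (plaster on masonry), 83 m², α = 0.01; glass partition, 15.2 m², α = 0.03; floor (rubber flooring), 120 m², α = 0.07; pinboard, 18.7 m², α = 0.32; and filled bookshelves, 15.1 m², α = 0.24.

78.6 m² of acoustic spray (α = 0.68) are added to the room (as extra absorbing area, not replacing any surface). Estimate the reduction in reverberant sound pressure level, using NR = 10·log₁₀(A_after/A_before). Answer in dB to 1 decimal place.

4.9 dB

Equivalent absorption area: A_before = 120*0.05 + 83*0.01 + 15.2*0.03 + 120*0.07 + 18.7*0.32 + 15.1*0.24 = 25.294 m².
Added absorption = 78.6 × 0.68 = 53.448 sabins.
A_after = 25.294 + 53.448 = 78.742 sabins.
NR = 10·log₁₀(78.742/25.294) = 4.9 dB.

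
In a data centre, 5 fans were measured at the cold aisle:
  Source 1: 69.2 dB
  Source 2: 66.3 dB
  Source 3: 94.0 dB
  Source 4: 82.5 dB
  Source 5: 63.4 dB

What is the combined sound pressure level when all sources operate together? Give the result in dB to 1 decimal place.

94.3 dB

Converting to relative power and adding: 10^(69.2/10) + 10^(66.3/10) + 10^(94.0/10) + 10^(82.5/10) + 10^(63.4/10) = 2.704e+09.
Back to dB: 10·log₁₀ Σ = 94.3 dB.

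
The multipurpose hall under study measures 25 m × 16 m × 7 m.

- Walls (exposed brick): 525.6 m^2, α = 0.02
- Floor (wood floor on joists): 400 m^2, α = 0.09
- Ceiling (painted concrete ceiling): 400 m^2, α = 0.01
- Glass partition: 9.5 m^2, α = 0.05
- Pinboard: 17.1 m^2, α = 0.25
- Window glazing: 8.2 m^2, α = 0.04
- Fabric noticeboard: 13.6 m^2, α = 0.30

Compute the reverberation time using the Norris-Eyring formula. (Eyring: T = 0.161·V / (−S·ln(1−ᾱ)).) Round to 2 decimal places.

Total surface area S = 525.6 + 400 + 400 + 9.5 + 17.1 + 8.2 + 13.6 = 1374.0 m^2.
Σ(Sᵢαᵢ) = 525.6×0.02 + 400×0.09 + 400×0.01 + 9.5×0.05 + 17.1×0.25 + 8.2×0.04 + 13.6×0.30 = 59.670.
Mean coefficient ᾱ = A/S = 0.0434.
Eyring denominator: −S ln(1−ᾱ) = 60.964.
V = 25 × 16 × 7 = 2800 m³.
T = 0.161·V/[−S·ln(1−ᾱ)] = 0.161·2800/60.964 = 7.39 s.

7.39 sec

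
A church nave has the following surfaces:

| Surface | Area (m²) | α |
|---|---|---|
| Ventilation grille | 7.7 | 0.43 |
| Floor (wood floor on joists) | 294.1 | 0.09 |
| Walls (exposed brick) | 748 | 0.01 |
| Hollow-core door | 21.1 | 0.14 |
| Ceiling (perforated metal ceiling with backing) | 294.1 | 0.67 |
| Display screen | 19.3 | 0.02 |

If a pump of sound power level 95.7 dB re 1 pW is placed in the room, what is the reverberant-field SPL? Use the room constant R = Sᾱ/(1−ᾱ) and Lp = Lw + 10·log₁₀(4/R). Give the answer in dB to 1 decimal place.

Σ(Sᵢαᵢ) = 7.7·0.43 + 294.1·0.09 + 748·0.01 + 21.1·0.14 + 294.1·0.67 + 19.3·0.02 = 237.647; total area S = 1384.3 m².
ᾱ = 237.647/1384.3 = 0.1717; R = Sᾱ/(1−ᾱ) = 237.647/(1−0.1717) = 286.909 m².
Lp = Lw + 10 log₁₀(4/R) = 95.7 -18.56 = 77.1 dB.

77.1 dB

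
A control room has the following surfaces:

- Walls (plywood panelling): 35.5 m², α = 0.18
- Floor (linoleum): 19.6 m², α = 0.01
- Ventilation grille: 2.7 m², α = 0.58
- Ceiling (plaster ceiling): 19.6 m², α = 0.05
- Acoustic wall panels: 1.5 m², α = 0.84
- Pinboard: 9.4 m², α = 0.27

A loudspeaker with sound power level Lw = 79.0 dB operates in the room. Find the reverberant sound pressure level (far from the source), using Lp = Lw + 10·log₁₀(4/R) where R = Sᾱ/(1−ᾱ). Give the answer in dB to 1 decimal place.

A = 12.930 sabins; S = 88.3 m².
ᾱ = 12.930/88.3 = 0.1464; R = Sᾱ/(1−ᾱ) = 12.930/(1−0.1464) = 15.148 m².
Lp = 79.0 + 10·log₁₀(4/15.148) = 79.0 + (-5.78) = 73.2 dB.

73.2 dB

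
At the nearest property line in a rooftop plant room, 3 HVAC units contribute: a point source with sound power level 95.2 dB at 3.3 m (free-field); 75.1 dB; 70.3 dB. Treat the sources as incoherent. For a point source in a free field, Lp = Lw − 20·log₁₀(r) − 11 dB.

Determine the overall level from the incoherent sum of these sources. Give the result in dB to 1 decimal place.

78.3 dB

Source at 3.3 m: Lp = 95.2 − 20·log₁₀(3.3) − 11 = 73.8 dB.
Sum in the linear (power) domain: Σ 10^(Lᵢ/10) = 10^(73.8/10) + 10^(75.1/10) + 10^(70.3/10) = 6.706e+07.
Back to dB: 10·log₁₀ Σ = 78.3 dB.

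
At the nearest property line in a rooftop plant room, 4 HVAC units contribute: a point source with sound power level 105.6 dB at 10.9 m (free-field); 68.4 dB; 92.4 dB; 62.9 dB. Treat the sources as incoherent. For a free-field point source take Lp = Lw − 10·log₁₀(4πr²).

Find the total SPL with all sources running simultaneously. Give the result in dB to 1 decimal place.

92.5 dB

Source at 10.9 m: Lp = 105.6 − 10·log₁₀(4π·10.9²) = 105.6 − 10·log₁₀(1493.010) = 73.9 dB.
Converting to relative power and adding: 10^(73.9/10) + 10^(68.4/10) + 10^(92.4/10) + 10^(62.9/10) = 1.771e+09.
Combined level = 10 log₁₀(1.771e+09) = 92.5 dB.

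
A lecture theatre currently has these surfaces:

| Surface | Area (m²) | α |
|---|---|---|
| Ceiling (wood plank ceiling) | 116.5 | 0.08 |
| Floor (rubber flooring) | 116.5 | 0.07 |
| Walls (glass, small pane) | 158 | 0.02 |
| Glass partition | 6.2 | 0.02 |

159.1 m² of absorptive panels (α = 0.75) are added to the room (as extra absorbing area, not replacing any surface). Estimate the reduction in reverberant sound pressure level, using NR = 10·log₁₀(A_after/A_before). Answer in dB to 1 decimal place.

8.3 dB

Summing Sᵢαᵢ: 9.320 + 8.155 + 3.160 + 0.124 → A_before = 20.759 sabins.
Added absorption = 159.1 × 0.75 = 119.325 sabins.
A_after = 20.759 + 119.325 = 140.084 sabins.
NR = 10·log₁₀(140.084/20.759) = 8.3 dB.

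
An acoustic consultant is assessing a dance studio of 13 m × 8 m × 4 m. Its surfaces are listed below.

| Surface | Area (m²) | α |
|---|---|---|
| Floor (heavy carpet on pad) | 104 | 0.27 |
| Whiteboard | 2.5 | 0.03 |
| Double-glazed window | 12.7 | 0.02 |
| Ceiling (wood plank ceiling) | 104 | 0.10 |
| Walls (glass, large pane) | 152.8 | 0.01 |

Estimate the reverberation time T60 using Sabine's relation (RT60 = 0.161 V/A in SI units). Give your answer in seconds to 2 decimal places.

1.66 s

A = Σ Sᵢαᵢ = 104·0.27 + 2.5·0.03 + 12.7·0.02 + 104·0.10 + 152.8·0.01 = 40.337 sabins.
V = 13·8·4 = 416 m³.
RT60 = 0.161 · V / A = 0.161 × 416 / 40.337 = 1.66 s.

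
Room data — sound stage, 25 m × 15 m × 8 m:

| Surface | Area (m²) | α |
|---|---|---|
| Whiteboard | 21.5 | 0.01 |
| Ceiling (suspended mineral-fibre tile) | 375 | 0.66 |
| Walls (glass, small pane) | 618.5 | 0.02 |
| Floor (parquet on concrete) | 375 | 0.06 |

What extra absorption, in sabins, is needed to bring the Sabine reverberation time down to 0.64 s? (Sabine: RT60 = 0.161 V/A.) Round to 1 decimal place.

472.1 sabins

Total absorption A₁ = 21.5·0.01 + 375·0.66 + 618.5·0.02 + 375·0.06
  = 0.215 + 247.500 + 12.370 + 22.500 = 282.585 m² sabins.
V = 3000 m³. Required absorption A₂ = 0.161 × 3000 / 0.64 = 754.688 sabins.
Shortfall: 754.688 − 282.585 = 472.1 sabins.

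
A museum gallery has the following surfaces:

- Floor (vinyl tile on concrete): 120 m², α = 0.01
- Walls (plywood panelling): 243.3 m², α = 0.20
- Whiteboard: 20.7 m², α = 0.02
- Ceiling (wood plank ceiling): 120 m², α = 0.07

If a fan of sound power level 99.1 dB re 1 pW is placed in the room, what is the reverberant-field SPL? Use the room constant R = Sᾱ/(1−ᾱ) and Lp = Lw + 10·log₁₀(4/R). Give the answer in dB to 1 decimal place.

86.9 dB

A = 58.674 sabins; S = 504.0 m².
ᾱ = 58.674/504.0 = 0.1164; R = Sᾱ/(1−ᾱ) = 58.674/(1−0.1164) = 66.403 m².
Lp = Lw + 10 log₁₀(4/R) = 99.1 -12.20 = 86.9 dB.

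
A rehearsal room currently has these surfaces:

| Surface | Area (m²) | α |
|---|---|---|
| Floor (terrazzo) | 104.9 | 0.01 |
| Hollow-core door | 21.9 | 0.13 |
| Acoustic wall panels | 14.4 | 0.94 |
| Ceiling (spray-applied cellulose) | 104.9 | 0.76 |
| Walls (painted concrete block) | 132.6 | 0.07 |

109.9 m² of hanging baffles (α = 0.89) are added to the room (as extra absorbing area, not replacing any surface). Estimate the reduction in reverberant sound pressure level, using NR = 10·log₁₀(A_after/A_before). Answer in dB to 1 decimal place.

Equivalent absorption area: A_before = 104.9·0.01 + 21.9·0.13 + 14.4·0.94 + 104.9·0.76 + 132.6·0.07 = 106.438 m².
Added absorption = 109.9 × 0.89 = 97.811 sabins.
A_after = 106.438 + 97.811 = 204.249 sabins.
NR = 10·log₁₀(204.249/106.438) = 2.8 dB.

2.8 dB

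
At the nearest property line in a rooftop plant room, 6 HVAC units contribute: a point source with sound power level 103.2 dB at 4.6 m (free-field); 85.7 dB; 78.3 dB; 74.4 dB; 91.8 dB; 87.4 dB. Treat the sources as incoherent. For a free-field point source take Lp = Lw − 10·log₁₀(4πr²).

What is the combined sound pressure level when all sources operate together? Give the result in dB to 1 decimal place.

Source at 4.6 m: Lp = 103.2 − 10·log₁₀(4π·4.6²) = 103.2 − 10·log₁₀(265.904) = 79.0 dB.
Converting to relative power and adding: 10^(79.0/10) + 10^(85.7/10) + 10^(78.3/10) + 10^(74.4/10) + 10^(91.8/10) + 10^(87.4/10) = 2.609e+09.
Back to dB: 10·log₁₀ Σ = 94.2 dB.

94.2 dB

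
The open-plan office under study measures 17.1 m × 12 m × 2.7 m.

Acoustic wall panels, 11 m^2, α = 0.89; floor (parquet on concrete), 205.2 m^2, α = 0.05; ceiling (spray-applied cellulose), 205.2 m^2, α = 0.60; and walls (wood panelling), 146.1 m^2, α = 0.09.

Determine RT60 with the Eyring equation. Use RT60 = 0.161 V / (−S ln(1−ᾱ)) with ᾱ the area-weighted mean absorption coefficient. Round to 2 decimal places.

0.49 s

Total surface area S = 11 + 205.2 + 205.2 + 146.1 = 567.5 m^2.
Absorption A = 11×0.89 + 205.2×0.05 + 205.2×0.60 + 146.1×0.09 = 156.319 sabins.
ᾱ = 156.319 / 567.5 = 0.2755.
−S·ln(1−ᾱ) = −567.5 × ln(1 − 0.2755) = 182.890.
V = 17.1 × 12 × 2.7 = 554.04 m³.
T = 0.161·V/[−S·ln(1−ᾱ)] = 0.161·554.04/182.890 = 0.49 s.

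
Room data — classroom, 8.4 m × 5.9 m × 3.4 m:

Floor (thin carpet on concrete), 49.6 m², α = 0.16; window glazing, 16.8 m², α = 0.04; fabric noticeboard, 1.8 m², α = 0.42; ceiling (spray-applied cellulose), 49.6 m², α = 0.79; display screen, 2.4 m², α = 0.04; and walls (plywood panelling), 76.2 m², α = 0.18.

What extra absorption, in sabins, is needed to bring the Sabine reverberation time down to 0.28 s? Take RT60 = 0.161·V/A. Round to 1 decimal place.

A₁ = Σ Sᵢαᵢ = 49.6×0.16 + 16.8×0.04 + 1.8×0.42 + 49.6×0.79 + 2.4×0.04 + 76.2×0.18 = 62.360 sabins.
V = 168.504 m³. Required absorption A₂ = 0.161 × 168.504 / 0.28 = 96.890 sabins.
Shortfall: 96.890 − 62.360 = 34.5 sabins.

34.5 sabins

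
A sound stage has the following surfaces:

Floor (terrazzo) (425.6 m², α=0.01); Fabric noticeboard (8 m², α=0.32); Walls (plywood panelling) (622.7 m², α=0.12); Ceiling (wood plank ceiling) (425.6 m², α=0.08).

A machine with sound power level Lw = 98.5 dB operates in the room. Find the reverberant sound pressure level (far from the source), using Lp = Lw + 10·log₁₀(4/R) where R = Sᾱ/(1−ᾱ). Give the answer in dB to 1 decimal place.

83.5 dB

A = 115.588 sabins; S = 1481.9 m².
ᾱ = 0.0780, so room constant R = A/(1−ᾱ) = 125.367 m².
Lp = 98.5 + 10·log₁₀(4/125.367) = 98.5 + (-14.96) = 83.5 dB.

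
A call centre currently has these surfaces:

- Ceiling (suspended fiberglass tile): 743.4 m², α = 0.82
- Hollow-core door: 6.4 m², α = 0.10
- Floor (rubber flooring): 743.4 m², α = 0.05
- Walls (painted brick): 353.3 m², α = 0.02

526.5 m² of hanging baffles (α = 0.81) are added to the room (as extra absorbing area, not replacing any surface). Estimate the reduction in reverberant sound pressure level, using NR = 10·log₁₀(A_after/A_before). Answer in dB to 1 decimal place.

2.2 dB

Equivalent absorption area: A_before = 743.4×0.82 + 6.4×0.10 + 743.4×0.05 + 353.3×0.02 = 654.464 m².
Treatment contributes 526.5·0.81 = 426.465 sabins.
New total A_after = 1080.929 sabins.
NR = 10·log₁₀(1080.929/654.464) = 2.2 dB.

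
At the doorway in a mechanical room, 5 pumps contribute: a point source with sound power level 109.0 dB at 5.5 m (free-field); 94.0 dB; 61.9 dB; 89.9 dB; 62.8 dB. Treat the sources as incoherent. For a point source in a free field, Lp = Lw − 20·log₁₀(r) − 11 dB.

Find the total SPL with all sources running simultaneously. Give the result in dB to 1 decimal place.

Source at 5.5 m: Lp = 109.0 − 20·log₁₀(5.5) − 11 = 83.2 dB.
Sum in the linear (power) domain: Σ 10^(Lᵢ/10) = 10^(83.2/10) + 10^(94.0/10) + 10^(61.9/10) + 10^(89.9/10) + 10^(62.8/10) = 3.702e+09.
L_total = 10·log₁₀(3.702e+09) = 95.7 dB.

95.7 dB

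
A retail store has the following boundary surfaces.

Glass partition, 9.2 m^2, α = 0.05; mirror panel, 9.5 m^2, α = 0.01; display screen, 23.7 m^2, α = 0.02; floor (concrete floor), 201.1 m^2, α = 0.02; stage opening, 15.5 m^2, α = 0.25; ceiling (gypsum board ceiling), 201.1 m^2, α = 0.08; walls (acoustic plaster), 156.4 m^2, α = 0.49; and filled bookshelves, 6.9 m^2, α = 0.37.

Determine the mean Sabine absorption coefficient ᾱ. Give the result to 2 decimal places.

0.17

Total surface area S = 623.4 m^2.
Weighted sum Σ Sα = 104.203.
ᾱ = 104.203 / 623.4 = 0.17.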